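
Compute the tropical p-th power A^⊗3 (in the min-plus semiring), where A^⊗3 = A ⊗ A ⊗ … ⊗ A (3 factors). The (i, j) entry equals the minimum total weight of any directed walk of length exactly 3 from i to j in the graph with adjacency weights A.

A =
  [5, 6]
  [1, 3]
A^⊗3 =
  [10, 12]
  [7, 9]

Each entry (A^⊗3)_ij equals the minimum over all length-3 walks i = v_0 → v_1 → … → v_3 = j of Σ_t A[v_t][v_{t+1}]. For example, for (i, j) = (0, 1) we minimise over 4 possible intermediate vertex sequences; the minimum is 12, attained along the walk 0 → 1 → 1 → 1.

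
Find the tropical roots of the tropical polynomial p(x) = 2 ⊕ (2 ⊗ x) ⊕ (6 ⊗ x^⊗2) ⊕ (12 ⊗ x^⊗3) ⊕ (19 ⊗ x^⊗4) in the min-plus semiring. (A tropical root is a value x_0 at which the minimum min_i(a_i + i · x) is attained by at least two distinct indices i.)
Roots: {-7, -6, -4, 0}

Each tropical root is a break point of the lower envelope of the lines y = a_i + i · x (there are 5 lines, with slopes 0, 1, ..., 4). Only the lines that attain the minimum somewhere contribute to roots; other lines are dominated. Here the surviving (envelope) indices are i = 4, i = 3, i = 2, i = 1, i = 0.
Intersections between consecutive envelope lines give the roots: for adjacent envelope indices i < j the intersection is x = (a_i − a_j) / (j − i). Reading off the sorted break points: {-7, -6, -4, 0}.
Verification: at each break x_0, at least two indices attain the minimum of min_i(a_i + i · x_0).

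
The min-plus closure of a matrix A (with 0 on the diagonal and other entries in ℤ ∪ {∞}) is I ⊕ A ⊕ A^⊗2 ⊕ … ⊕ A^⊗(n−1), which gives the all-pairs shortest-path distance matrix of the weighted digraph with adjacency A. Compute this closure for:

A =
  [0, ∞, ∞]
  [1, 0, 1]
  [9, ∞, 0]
Closure =
  [0, ∞, ∞]
  [1, 0, 1]
  [9, ∞, 0]

This is the Floyd-Warshall all-pairs shortest-path computation. For each intermediate vertex k = 0, 1, …, 2, update dist[i][j] ← min(dist[i][j], dist[i][k] + dist[k][j]). The final matrix gives, for each (i, j), the minimum total weight of any directed path from i to j (possibly empty when i = j).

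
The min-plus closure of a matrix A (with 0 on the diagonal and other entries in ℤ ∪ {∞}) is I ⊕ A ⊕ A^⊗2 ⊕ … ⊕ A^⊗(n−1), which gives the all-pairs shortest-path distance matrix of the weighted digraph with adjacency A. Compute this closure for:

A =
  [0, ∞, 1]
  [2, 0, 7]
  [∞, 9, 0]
Closure =
  [0, 10, 1]
  [2, 0, 3]
  [11, 9, 0]

This is the Floyd-Warshall all-pairs shortest-path computation. For each intermediate vertex k = 0, 1, …, 2, update dist[i][j] ← min(dist[i][j], dist[i][k] + dist[k][j]). The final matrix gives, for each (i, j), the minimum total weight of any directed path from i to j (possibly empty when i = j).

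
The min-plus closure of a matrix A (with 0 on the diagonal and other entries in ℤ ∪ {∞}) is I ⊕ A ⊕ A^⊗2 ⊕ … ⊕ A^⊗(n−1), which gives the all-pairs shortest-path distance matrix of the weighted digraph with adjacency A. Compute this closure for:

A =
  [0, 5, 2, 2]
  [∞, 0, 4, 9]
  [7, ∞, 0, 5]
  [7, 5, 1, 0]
Closure =
  [0, 5, 2, 2]
  [11, 0, 4, 9]
  [7, 10, 0, 5]
  [7, 5, 1, 0]

This is the Floyd-Warshall all-pairs shortest-path computation. For each intermediate vertex k = 0, 1, …, 3, update dist[i][j] ← min(dist[i][j], dist[i][k] + dist[k][j]). The final matrix gives, for each (i, j), the minimum total weight of any directed path from i to j (possibly empty when i = j).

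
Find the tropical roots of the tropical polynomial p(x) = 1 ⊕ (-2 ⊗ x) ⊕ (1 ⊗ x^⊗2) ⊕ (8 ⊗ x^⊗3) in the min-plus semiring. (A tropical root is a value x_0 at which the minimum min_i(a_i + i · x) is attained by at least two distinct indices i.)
Roots: {-7, -3, 3}

Each tropical root is a break point of the lower envelope of the lines y = a_i + i · x (there are 4 lines, with slopes 0, 1, ..., 3). Only the lines that attain the minimum somewhere contribute to roots; other lines are dominated. Here the surviving (envelope) indices are i = 3, i = 2, i = 1, i = 0.
Intersections between consecutive envelope lines give the roots: for adjacent envelope indices i < j the intersection is x = (a_i − a_j) / (j − i). Reading off the sorted break points: {-7, -3, 3}.
Verification: at each break x_0, at least two indices attain the minimum of min_i(a_i + i · x_0).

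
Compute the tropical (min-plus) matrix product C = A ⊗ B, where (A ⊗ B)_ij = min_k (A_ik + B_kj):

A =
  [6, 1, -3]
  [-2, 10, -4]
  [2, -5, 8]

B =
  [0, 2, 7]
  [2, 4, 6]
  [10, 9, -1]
A ⊗ B =
  [3, 5, -4]
  [-2, 0, -5]
  [-3, -1, 1]

Apply the min-plus product entry-by-entry:
  C[0][0] = min over k of (A[0][0] + B[0][0] = 6 + 0 = 6, A[0][1] + B[1][0] = 1 + 2 = 3, A[0][2] + B[2][0] = -3 + 10 = 7) = 3 (attained at k = 1)
  C[0][1] = min over k of (A[0][0] + B[0][1] = 6 + 2 = 8, A[0][1] + B[1][1] = 1 + 4 = 5, A[0][2] + B[2][1] = -3 + 9 = 6) = 5 (attained at k = 1)
  C[0][2] = min over k of (A[0][0] + B[0][2] = 6 + 7 = 13, A[0][1] + B[1][2] = 1 + 6 = 7, A[0][2] + B[2][2] = -3 + -1 = -4) = -4 (attained at k = 2)
  C[1][0] = min over k of (A[1][0] + B[0][0] = -2 + 0 = -2, A[1][1] + B[1][0] = 10 + 2 = 12, A[1][2] + B[2][0] = -4 + 10 = 6) = -2 (attained at k = 0)
  C[1][1] = min over k of (A[1][0] + B[0][1] = -2 + 2 = 0, A[1][1] + B[1][1] = 10 + 4 = 14, A[1][2] + B[2][1] = -4 + 9 = 5) = 0 (attained at k = 0)
  C[1][2] = min over k of (A[1][0] + B[0][2] = -2 + 7 = 5, A[1][1] + B[1][2] = 10 + 6 = 16, A[1][2] + B[2][2] = -4 + -1 = -5) = -5 (attained at k = 2)
  C[2][0] = min over k of (A[2][0] + B[0][0] = 2 + 0 = 2, A[2][1] + B[1][0] = -5 + 2 = -3, A[2][2] + B[2][0] = 8 + 10 = 18) = -3 (attained at k = 1)
  C[2][1] = min over k of (A[2][0] + B[0][1] = 2 + 2 = 4, A[2][1] + B[1][1] = -5 + 4 = -1, A[2][2] + B[2][1] = 8 + 9 = 17) = -1 (attained at k = 1)
  C[2][2] = min over k of (A[2][0] + B[0][2] = 2 + 7 = 9, A[2][1] + B[1][2] = -5 + 6 = 1, A[2][2] + B[2][2] = 8 + -1 = 7) = 1 (attained at k = 1)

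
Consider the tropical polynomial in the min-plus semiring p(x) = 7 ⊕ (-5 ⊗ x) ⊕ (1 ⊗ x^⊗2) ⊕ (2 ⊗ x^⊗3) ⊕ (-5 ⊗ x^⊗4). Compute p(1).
p(1) = -4

A tropical monomial a ⊗ x^⊗i evaluates to a + i · x. Evaluating each term at x = 1:
  Term 0 contributes 7 + 0 · 1 = 7
  Term 1 contributes -5 + 1 · 1 = -4
  Term 2 contributes 1 + 2 · 1 = 3
  Term 3 contributes 2 + 3 · 1 = 5
  Term 4 contributes -5 + 4 · 1 = -1
p(1) = ⊕ of these = min[7, -4, 3, 5, -1] = -4.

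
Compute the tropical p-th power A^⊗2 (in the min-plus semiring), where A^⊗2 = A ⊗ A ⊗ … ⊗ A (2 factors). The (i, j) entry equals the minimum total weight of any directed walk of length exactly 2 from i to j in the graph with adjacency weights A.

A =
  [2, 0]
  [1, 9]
A^⊗2 =
  [1, 2]
  [3, 1]

Each entry (A^⊗2)_ij equals the minimum over all length-2 walks i = v_0 → v_1 → … → v_2 = j of Σ_t A[v_t][v_{t+1}]. For example, for (i, j) = (0, 1) we minimise over 2 possible intermediate vertex sequences; the minimum is 2, attained along the walk 0 → 0 → 1.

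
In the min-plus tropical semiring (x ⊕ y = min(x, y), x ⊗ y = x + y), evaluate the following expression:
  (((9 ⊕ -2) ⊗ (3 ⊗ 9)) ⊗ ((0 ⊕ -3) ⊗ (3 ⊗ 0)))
(((9 ⊕ -2) ⊗ (3 ⊗ 9)) ⊗ ((0 ⊕ -3) ⊗ (3 ⊗ 0))) = 10

Expand innermost to outermost. Recall ⊕ takes the minimum of its arguments and ⊗ takes their sum. Working out the expression (((9 ⊕ -2) ⊗ (3 ⊗ 9)) ⊗ ((0 ⊕ -3) ⊗ (3 ⊗ 0))) gives 10.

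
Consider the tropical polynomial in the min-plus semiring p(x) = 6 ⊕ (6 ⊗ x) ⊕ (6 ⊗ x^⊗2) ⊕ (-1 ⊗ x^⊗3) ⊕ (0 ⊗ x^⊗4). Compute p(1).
p(1) = 2

A tropical monomial a ⊗ x^⊗i evaluates to a + i · x. Evaluating each term at x = 1:
  Term 0 contributes 6 + 0 · 1 = 6
  Term 1 contributes 6 + 1 · 1 = 7
  Term 2 contributes 6 + 2 · 1 = 8
  Term 3 contributes -1 + 3 · 1 = 2
  Term 4 contributes 0 + 4 · 1 = 4
p(1) = ⊕ of these = min[6, 7, 8, 2, 4] = 2.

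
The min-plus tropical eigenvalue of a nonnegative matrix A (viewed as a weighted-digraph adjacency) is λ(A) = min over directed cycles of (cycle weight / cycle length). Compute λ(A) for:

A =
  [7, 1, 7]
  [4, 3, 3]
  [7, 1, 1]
λ(A) = 1

Enumerate directed cycles and compute their means (weight / length). Sample:
  cycle 0 → 0: weight = 7, length = 1, mean = 7/1 ≈ 7.000
  cycle 1 → 1: weight = 3, length = 1, mean = 3/1 ≈ 3.000
  cycle 2 → 2: weight = 1, length = 1, mean = 1/1 ≈ 1.000
  cycle 0 → 1 → 0: weight = 5, length = 2, mean = 5/2 ≈ 2.500
  cycle 0 → 2 → 0: weight = 14, length = 2, mean = 14/2 ≈ 7.000
  cycle 1 → 0 → 1: weight = 5, length = 2, mean = 5/2 ≈ 2.500
Minimum mean = 1.000, attained e.g. along the cycle 2 → 2 with weight 1 and length 1. So λ(A) = 1/1 = 1.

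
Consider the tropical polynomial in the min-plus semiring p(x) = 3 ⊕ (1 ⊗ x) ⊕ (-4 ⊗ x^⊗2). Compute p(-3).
p(-3) = -10

A tropical monomial a ⊗ x^⊗i evaluates to a + i · x. Evaluating each term at x = -3:
  Term 0 contributes 3 + 0 · -3 = 3
  Term 1 contributes 1 + 1 · -3 = -2
  Term 2 contributes -4 + 2 · -3 = -10
p(-3) = ⊕ of these = min[3, -2, -10] = -10.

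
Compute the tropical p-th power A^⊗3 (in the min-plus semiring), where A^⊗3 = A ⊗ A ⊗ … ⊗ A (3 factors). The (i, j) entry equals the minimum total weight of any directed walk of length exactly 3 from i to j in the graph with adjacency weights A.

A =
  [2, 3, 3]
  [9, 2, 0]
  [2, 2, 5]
A^⊗3 =
  [5, 5, 5]
  [4, 4, 2]
  [4, 4, 4]

Each entry (A^⊗3)_ij equals the minimum over all length-3 walks i = v_0 → v_1 → … → v_3 = j of Σ_t A[v_t][v_{t+1}]. For example, for (i, j) = (0, 2) we minimise over 9 possible intermediate vertex sequences; the minimum is 5, attained along the walk 0 → 0 → 1 → 2.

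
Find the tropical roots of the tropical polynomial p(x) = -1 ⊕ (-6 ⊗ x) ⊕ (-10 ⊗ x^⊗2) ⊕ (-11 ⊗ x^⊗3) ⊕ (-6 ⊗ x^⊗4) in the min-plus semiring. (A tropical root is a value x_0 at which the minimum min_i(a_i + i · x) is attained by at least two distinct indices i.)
Roots: {-5, 1, 4, 5}

Each tropical root is a break point of the lower envelope of the lines y = a_i + i · x (there are 5 lines, with slopes 0, 1, ..., 4). Only the lines that attain the minimum somewhere contribute to roots; other lines are dominated. Here the surviving (envelope) indices are i = 4, i = 3, i = 2, i = 1, i = 0.
Intersections between consecutive envelope lines give the roots: for adjacent envelope indices i < j the intersection is x = (a_i − a_j) / (j − i). Reading off the sorted break points: {-5, 1, 4, 5}.
Verification: at each break x_0, at least two indices attain the minimum of min_i(a_i + i · x_0).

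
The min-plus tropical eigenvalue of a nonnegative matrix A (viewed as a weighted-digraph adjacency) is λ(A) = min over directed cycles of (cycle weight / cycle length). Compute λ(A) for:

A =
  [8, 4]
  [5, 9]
λ(A) = 9/2

Enumerate directed cycles and compute their means (weight / length). Sample:
  cycle 0 → 0: weight = 8, length = 1, mean = 8/1 ≈ 8.000
  cycle 1 → 1: weight = 9, length = 1, mean = 9/1 ≈ 9.000
  cycle 0 → 1 → 0: weight = 9, length = 2, mean = 9/2 ≈ 4.500
  cycle 1 → 0 → 1: weight = 9, length = 2, mean = 9/2 ≈ 4.500
Minimum mean = 4.500, attained e.g. along the cycle 0 → 1 → 0 with weight 9 and length 2. So λ(A) = 9/2 = 9/2.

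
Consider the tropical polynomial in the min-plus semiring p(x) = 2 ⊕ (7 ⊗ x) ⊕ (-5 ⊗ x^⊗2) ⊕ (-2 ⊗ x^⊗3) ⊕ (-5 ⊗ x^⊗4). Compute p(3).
p(3) = 1

A tropical monomial a ⊗ x^⊗i evaluates to a + i · x. Evaluating each term at x = 3:
  Term 0 contributes 2 + 0 · 3 = 2
  Term 1 contributes 7 + 1 · 3 = 10
  Term 2 contributes -5 + 2 · 3 = 1
  Term 3 contributes -2 + 3 · 3 = 7
  Term 4 contributes -5 + 4 · 3 = 7
p(3) = ⊕ of these = min[2, 10, 1, 7, 7] = 1.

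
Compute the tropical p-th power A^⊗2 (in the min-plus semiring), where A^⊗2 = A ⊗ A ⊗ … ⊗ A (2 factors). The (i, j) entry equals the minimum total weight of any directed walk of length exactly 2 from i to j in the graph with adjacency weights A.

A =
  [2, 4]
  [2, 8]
A^⊗2 =
  [4, 6]
  [4, 6]

Each entry (A^⊗2)_ij equals the minimum over all length-2 walks i = v_0 → v_1 → … → v_2 = j of Σ_t A[v_t][v_{t+1}]. For example, for (i, j) = (0, 1) we minimise over 2 possible intermediate vertex sequences; the minimum is 6, attained along the walk 0 → 0 → 1.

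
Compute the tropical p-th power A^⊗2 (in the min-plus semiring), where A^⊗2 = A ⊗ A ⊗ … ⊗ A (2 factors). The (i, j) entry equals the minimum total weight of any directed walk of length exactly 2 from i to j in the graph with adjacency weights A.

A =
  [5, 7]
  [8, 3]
A^⊗2 =
  [10, 10]
  [11, 6]

Each entry (A^⊗2)_ij equals the minimum over all length-2 walks i = v_0 → v_1 → … → v_2 = j of Σ_t A[v_t][v_{t+1}]. For example, for (i, j) = (0, 1) we minimise over 2 possible intermediate vertex sequences; the minimum is 10, attained along the walk 0 → 1 → 1.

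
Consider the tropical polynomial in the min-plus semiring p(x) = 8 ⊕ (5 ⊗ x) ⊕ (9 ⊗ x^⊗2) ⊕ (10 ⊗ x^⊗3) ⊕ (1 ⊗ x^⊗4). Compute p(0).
p(0) = 1

A tropical monomial a ⊗ x^⊗i evaluates to a + i · x. Evaluating each term at x = 0:
  Term 0 contributes 8 + 0 · 0 = 8
  Term 1 contributes 5 + 1 · 0 = 5
  Term 2 contributes 9 + 2 · 0 = 9
  Term 3 contributes 10 + 3 · 0 = 10
  Term 4 contributes 1 + 4 · 0 = 1
p(0) = ⊕ of these = min[8, 5, 9, 10, 1] = 1.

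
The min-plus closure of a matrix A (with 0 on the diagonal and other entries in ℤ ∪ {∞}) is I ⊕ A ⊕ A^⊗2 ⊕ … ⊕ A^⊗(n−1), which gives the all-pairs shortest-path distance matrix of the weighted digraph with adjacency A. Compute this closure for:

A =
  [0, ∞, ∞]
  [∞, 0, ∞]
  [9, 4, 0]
Closure =
  [0, ∞, ∞]
  [∞, 0, ∞]
  [9, 4, 0]

This is the Floyd-Warshall all-pairs shortest-path computation. For each intermediate vertex k = 0, 1, …, 2, update dist[i][j] ← min(dist[i][j], dist[i][k] + dist[k][j]). The final matrix gives, for each (i, j), the minimum total weight of any directed path from i to j (possibly empty when i = j).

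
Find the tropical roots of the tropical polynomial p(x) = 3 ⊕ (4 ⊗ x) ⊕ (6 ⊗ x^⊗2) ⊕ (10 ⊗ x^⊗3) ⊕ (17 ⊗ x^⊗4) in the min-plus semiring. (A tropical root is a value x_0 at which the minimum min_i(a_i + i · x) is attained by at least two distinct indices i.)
Roots: {-7, -4, -2, -1}

Each tropical root is a break point of the lower envelope of the lines y = a_i + i · x (there are 5 lines, with slopes 0, 1, ..., 4). Only the lines that attain the minimum somewhere contribute to roots; other lines are dominated. Here the surviving (envelope) indices are i = 4, i = 3, i = 2, i = 1, i = 0.
Intersections between consecutive envelope lines give the roots: for adjacent envelope indices i < j the intersection is x = (a_i − a_j) / (j − i). Reading off the sorted break points: {-7, -4, -2, -1}.
Verification: at each break x_0, at least two indices attain the minimum of min_i(a_i + i · x_0).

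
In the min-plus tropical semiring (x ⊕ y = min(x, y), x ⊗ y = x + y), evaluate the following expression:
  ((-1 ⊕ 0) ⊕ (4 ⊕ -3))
((-1 ⊕ 0) ⊕ (4 ⊕ -3)) = -3

Expand innermost to outermost. Recall ⊕ takes the minimum of its arguments and ⊗ takes their sum. Working out the expression ((-1 ⊕ 0) ⊕ (4 ⊕ -3)) gives -3.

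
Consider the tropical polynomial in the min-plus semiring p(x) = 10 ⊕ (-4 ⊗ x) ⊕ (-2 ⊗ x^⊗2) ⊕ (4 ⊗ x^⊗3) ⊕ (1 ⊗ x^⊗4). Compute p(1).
p(1) = -3

A tropical monomial a ⊗ x^⊗i evaluates to a + i · x. Evaluating each term at x = 1:
  Term 0 contributes 10 + 0 · 1 = 10
  Term 1 contributes -4 + 1 · 1 = -3
  Term 2 contributes -2 + 2 · 1 = 0
  Term 3 contributes 4 + 3 · 1 = 7
  Term 4 contributes 1 + 4 · 1 = 5
p(1) = ⊕ of these = min[10, -3, 0, 7, 5] = -3.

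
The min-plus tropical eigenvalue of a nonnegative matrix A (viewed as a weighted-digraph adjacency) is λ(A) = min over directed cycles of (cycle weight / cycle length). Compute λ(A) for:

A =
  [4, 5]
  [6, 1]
λ(A) = 1

Enumerate directed cycles and compute their means (weight / length). Sample:
  cycle 0 → 0: weight = 4, length = 1, mean = 4/1 ≈ 4.000
  cycle 1 → 1: weight = 1, length = 1, mean = 1/1 ≈ 1.000
  cycle 0 → 1 → 0: weight = 11, length = 2, mean = 11/2 ≈ 5.500
  cycle 1 → 0 → 1: weight = 11, length = 2, mean = 11/2 ≈ 5.500
Minimum mean = 1.000, attained e.g. along the cycle 1 → 1 with weight 1 and length 1. So λ(A) = 1/1 = 1.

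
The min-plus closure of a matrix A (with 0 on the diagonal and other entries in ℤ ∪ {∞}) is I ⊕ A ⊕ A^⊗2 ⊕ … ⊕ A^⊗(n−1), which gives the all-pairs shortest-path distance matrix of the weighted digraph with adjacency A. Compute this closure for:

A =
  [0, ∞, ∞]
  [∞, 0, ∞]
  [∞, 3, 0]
Closure =
  [0, ∞, ∞]
  [∞, 0, ∞]
  [∞, 3, 0]

This is the Floyd-Warshall all-pairs shortest-path computation. For each intermediate vertex k = 0, 1, …, 2, update dist[i][j] ← min(dist[i][j], dist[i][k] + dist[k][j]). The final matrix gives, for each (i, j), the minimum total weight of any directed path from i to j (possibly empty when i = j).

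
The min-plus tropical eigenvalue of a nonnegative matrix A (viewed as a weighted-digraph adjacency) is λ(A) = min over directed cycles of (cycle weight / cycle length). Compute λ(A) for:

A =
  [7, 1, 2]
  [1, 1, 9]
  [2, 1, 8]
λ(A) = 1

Enumerate directed cycles and compute their means (weight / length). Sample:
  cycle 0 → 0: weight = 7, length = 1, mean = 7/1 ≈ 7.000
  cycle 1 → 1: weight = 1, length = 1, mean = 1/1 ≈ 1.000
  cycle 2 → 2: weight = 8, length = 1, mean = 8/1 ≈ 8.000
  cycle 0 → 1 → 0: weight = 2, length = 2, mean = 2/2 ≈ 1.000
  cycle 0 → 2 → 0: weight = 4, length = 2, mean = 4/2 ≈ 2.000
  cycle 1 → 0 → 1: weight = 2, length = 2, mean = 2/2 ≈ 1.000
Minimum mean = 1.000, attained e.g. along the cycle 1 → 1 with weight 1 and length 1. So λ(A) = 1/1 = 1.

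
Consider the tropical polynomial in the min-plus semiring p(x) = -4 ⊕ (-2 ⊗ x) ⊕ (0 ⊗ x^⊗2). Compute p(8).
p(8) = -4

A tropical monomial a ⊗ x^⊗i evaluates to a + i · x. Evaluating each term at x = 8:
  Term 0 contributes -4 + 0 · 8 = -4
  Term 1 contributes -2 + 1 · 8 = 6
  Term 2 contributes 0 + 2 · 8 = 16
p(8) = ⊕ of these = min[-4, 6, 16] = -4.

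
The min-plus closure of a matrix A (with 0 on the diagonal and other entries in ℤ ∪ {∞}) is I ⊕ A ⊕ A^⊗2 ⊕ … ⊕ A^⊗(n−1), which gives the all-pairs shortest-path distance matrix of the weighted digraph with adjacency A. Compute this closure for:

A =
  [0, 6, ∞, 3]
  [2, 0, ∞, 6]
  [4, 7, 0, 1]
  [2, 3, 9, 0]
Closure =
  [0, 6, 12, 3]
  [2, 0, 14, 5]
  [3, 4, 0, 1]
  [2, 3, 9, 0]

This is the Floyd-Warshall all-pairs shortest-path computation. For each intermediate vertex k = 0, 1, …, 3, update dist[i][j] ← min(dist[i][j], dist[i][k] + dist[k][j]). The final matrix gives, for each (i, j), the minimum total weight of any directed path from i to j (possibly empty when i = j).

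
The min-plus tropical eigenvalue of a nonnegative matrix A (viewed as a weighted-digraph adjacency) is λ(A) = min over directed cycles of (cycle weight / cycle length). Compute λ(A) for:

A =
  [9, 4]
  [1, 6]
λ(A) = 5/2

Enumerate directed cycles and compute their means (weight / length). Sample:
  cycle 0 → 0: weight = 9, length = 1, mean = 9/1 ≈ 9.000
  cycle 1 → 1: weight = 6, length = 1, mean = 6/1 ≈ 6.000
  cycle 0 → 1 → 0: weight = 5, length = 2, mean = 5/2 ≈ 2.500
  cycle 1 → 0 → 1: weight = 5, length = 2, mean = 5/2 ≈ 2.500
Minimum mean = 2.500, attained e.g. along the cycle 0 → 1 → 0 with weight 5 and length 2. So λ(A) = 5/2 = 5/2.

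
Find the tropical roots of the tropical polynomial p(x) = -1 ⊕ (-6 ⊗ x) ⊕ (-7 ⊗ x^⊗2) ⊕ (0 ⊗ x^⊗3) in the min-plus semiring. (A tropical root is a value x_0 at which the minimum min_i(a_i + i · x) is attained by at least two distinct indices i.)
Roots: {-7, 1, 5}

Each tropical root is a break point of the lower envelope of the lines y = a_i + i · x (there are 4 lines, with slopes 0, 1, ..., 3). Only the lines that attain the minimum somewhere contribute to roots; other lines are dominated. Here the surviving (envelope) indices are i = 3, i = 2, i = 1, i = 0.
Intersections between consecutive envelope lines give the roots: for adjacent envelope indices i < j the intersection is x = (a_i − a_j) / (j − i). Reading off the sorted break points: {-7, 1, 5}.
Verification: at each break x_0, at least two indices attain the minimum of min_i(a_i + i · x_0).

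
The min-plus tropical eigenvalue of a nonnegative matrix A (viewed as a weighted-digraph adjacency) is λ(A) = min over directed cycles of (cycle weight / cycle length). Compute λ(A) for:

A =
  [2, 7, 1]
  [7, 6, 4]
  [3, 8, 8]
λ(A) = 2

Enumerate directed cycles and compute their means (weight / length). Sample:
  cycle 0 → 0: weight = 2, length = 1, mean = 2/1 ≈ 2.000
  cycle 1 → 1: weight = 6, length = 1, mean = 6/1 ≈ 6.000
  cycle 2 → 2: weight = 8, length = 1, mean = 8/1 ≈ 8.000
  cycle 0 → 1 → 0: weight = 14, length = 2, mean = 14/2 ≈ 7.000
  cycle 0 → 2 → 0: weight = 4, length = 2, mean = 4/2 ≈ 2.000
  cycle 1 → 0 → 1: weight = 14, length = 2, mean = 14/2 ≈ 7.000
Minimum mean = 2.000, attained e.g. along the cycle 0 → 0 with weight 2 and length 1. So λ(A) = 2/1 = 2.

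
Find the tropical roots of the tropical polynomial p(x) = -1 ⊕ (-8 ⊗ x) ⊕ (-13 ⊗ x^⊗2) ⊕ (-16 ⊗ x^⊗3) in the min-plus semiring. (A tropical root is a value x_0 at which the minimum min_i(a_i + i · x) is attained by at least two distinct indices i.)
Roots: {3, 5, 7}

Each tropical root is a break point of the lower envelope of the lines y = a_i + i · x (there are 4 lines, with slopes 0, 1, ..., 3). Only the lines that attain the minimum somewhere contribute to roots; other lines are dominated. Here the surviving (envelope) indices are i = 3, i = 2, i = 1, i = 0.
Intersections between consecutive envelope lines give the roots: for adjacent envelope indices i < j the intersection is x = (a_i − a_j) / (j − i). Reading off the sorted break points: {3, 5, 7}.
Verification: at each break x_0, at least two indices attain the minimum of min_i(a_i + i · x_0).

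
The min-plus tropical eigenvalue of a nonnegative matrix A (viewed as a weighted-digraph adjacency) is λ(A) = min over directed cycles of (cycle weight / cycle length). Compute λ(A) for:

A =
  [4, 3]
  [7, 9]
λ(A) = 4

Enumerate directed cycles and compute their means (weight / length). Sample:
  cycle 0 → 0: weight = 4, length = 1, mean = 4/1 ≈ 4.000
  cycle 1 → 1: weight = 9, length = 1, mean = 9/1 ≈ 9.000
  cycle 0 → 1 → 0: weight = 10, length = 2, mean = 10/2 ≈ 5.000
  cycle 1 → 0 → 1: weight = 10, length = 2, mean = 10/2 ≈ 5.000
Minimum mean = 4.000, attained e.g. along the cycle 0 → 0 with weight 4 and length 1. So λ(A) = 4/1 = 4.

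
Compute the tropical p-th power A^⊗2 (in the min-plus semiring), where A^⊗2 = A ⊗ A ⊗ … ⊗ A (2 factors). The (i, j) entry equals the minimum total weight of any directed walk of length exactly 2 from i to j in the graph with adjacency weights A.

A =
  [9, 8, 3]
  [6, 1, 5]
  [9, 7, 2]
A^⊗2 =
  [12, 9, 5]
  [7, 2, 6]
  [11, 8, 4]

Each entry (A^⊗2)_ij equals the minimum over all length-2 walks i = v_0 → v_1 → … → v_2 = j of Σ_t A[v_t][v_{t+1}]. For example, for (i, j) = (0, 2) we minimise over 3 possible intermediate vertex sequences; the minimum is 5, attained along the walk 0 → 2 → 2.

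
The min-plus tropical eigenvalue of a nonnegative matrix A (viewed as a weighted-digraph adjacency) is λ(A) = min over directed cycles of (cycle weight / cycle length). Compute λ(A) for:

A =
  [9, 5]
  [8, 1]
λ(A) = 1

Enumerate directed cycles and compute their means (weight / length). Sample:
  cycle 0 → 0: weight = 9, length = 1, mean = 9/1 ≈ 9.000
  cycle 1 → 1: weight = 1, length = 1, mean = 1/1 ≈ 1.000
  cycle 0 → 1 → 0: weight = 13, length = 2, mean = 13/2 ≈ 6.500
  cycle 1 → 0 → 1: weight = 13, length = 2, mean = 13/2 ≈ 6.500
Minimum mean = 1.000, attained e.g. along the cycle 1 → 1 with weight 1 and length 1. So λ(A) = 1/1 = 1.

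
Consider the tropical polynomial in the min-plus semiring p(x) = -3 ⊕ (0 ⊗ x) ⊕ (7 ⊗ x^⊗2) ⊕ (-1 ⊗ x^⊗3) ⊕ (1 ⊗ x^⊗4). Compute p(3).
p(3) = -3

A tropical monomial a ⊗ x^⊗i evaluates to a + i · x. Evaluating each term at x = 3:
  Term 0 contributes -3 + 0 · 3 = -3
  Term 1 contributes 0 + 1 · 3 = 3
  Term 2 contributes 7 + 2 · 3 = 13
  Term 3 contributes -1 + 3 · 3 = 8
  Term 4 contributes 1 + 4 · 3 = 13
p(3) = ⊕ of these = min[-3, 3, 13, 8, 13] = -3.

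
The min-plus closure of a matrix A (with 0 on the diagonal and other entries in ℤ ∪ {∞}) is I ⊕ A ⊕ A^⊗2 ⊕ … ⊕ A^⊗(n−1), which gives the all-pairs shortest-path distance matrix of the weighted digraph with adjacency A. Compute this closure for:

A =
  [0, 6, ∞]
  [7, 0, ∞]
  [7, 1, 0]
Closure =
  [0, 6, ∞]
  [7, 0, ∞]
  [7, 1, 0]

This is the Floyd-Warshall all-pairs shortest-path computation. For each intermediate vertex k = 0, 1, …, 2, update dist[i][j] ← min(dist[i][j], dist[i][k] + dist[k][j]). The final matrix gives, for each (i, j), the minimum total weight of any directed path from i to j (possibly empty when i = j).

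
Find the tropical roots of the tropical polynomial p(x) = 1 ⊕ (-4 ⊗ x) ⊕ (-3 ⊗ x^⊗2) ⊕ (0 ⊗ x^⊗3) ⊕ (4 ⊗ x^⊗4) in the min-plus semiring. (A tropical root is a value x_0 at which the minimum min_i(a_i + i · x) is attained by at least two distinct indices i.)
Roots: {-4, -3, -1, 5}

Each tropical root is a break point of the lower envelope of the lines y = a_i + i · x (there are 5 lines, with slopes 0, 1, ..., 4). Only the lines that attain the minimum somewhere contribute to roots; other lines are dominated. Here the surviving (envelope) indices are i = 4, i = 3, i = 2, i = 1, i = 0.
Intersections between consecutive envelope lines give the roots: for adjacent envelope indices i < j the intersection is x = (a_i − a_j) / (j − i). Reading off the sorted break points: {-4, -3, -1, 5}.
Verification: at each break x_0, at least two indices attain the minimum of min_i(a_i + i · x_0).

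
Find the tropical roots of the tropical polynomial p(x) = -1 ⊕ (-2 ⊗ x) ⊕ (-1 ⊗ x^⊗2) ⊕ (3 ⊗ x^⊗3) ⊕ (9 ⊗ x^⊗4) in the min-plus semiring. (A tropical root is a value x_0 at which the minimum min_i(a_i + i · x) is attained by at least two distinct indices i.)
Roots: {-6, -4, -1, 1}

Each tropical root is a break point of the lower envelope of the lines y = a_i + i · x (there are 5 lines, with slopes 0, 1, ..., 4). Only the lines that attain the minimum somewhere contribute to roots; other lines are dominated. Here the surviving (envelope) indices are i = 4, i = 3, i = 2, i = 1, i = 0.
Intersections between consecutive envelope lines give the roots: for adjacent envelope indices i < j the intersection is x = (a_i − a_j) / (j − i). Reading off the sorted break points: {-6, -4, -1, 1}.
Verification: at each break x_0, at least two indices attain the minimum of min_i(a_i + i · x_0).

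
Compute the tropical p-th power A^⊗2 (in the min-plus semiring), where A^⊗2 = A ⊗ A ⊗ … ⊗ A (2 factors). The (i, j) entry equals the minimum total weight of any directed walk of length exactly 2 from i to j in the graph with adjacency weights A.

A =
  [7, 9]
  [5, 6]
A^⊗2 =
  [14, 15]
  [11, 12]

Each entry (A^⊗2)_ij equals the minimum over all length-2 walks i = v_0 → v_1 → … → v_2 = j of Σ_t A[v_t][v_{t+1}]. For example, for (i, j) = (0, 1) we minimise over 2 possible intermediate vertex sequences; the minimum is 15, attained along the walk 0 → 1 → 1.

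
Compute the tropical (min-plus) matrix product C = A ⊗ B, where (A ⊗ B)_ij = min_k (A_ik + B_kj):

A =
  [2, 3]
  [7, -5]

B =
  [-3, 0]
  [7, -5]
A ⊗ B =
  [-1, -2]
  [2, -10]

Apply the min-plus product entry-by-entry:
  C[0][0] = min over k of (A[0][0] + B[0][0] = 2 + -3 = -1, A[0][1] + B[1][0] = 3 + 7 = 10) = -1 (attained at k = 0)
  C[0][1] = min over k of (A[0][0] + B[0][1] = 2 + 0 = 2, A[0][1] + B[1][1] = 3 + -5 = -2) = -2 (attained at k = 1)
  C[1][0] = min over k of (A[1][0] + B[0][0] = 7 + -3 = 4, A[1][1] + B[1][0] = -5 + 7 = 2) = 2 (attained at k = 1)
  C[1][1] = min over k of (A[1][0] + B[0][1] = 7 + 0 = 7, A[1][1] + B[1][1] = -5 + -5 = -10) = -10 (attained at k = 1)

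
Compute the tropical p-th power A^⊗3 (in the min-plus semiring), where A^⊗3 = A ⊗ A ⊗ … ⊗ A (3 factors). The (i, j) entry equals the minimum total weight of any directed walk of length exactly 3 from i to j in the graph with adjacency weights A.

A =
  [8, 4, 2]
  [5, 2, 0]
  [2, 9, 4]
A^⊗3 =
  [6, 8, 6]
  [4, 6, 4]
  [6, 8, 6]

Each entry (A^⊗3)_ij equals the minimum over all length-3 walks i = v_0 → v_1 → … → v_3 = j of Σ_t A[v_t][v_{t+1}]. For example, for (i, j) = (0, 2) we minimise over 9 possible intermediate vertex sequences; the minimum is 6, attained along the walk 0 → 1 → 1 → 2.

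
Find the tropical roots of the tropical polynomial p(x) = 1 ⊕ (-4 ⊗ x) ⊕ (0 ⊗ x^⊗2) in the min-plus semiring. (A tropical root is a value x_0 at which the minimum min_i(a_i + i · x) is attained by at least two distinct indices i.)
Roots: {-4, 5}

Each tropical root is a break point of the lower envelope of the lines y = a_i + i · x (there are 3 lines, with slopes 0, 1, ..., 2). Only the lines that attain the minimum somewhere contribute to roots; other lines are dominated. Here the surviving (envelope) indices are i = 2, i = 1, i = 0.
Intersections between consecutive envelope lines give the roots: for adjacent envelope indices i < j the intersection is x = (a_i − a_j) / (j − i). Reading off the sorted break points: {-4, 5}.
Verification: at each break x_0, at least two indices attain the minimum of min_i(a_i + i · x_0).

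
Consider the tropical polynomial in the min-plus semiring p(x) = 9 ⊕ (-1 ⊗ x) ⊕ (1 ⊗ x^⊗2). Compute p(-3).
p(-3) = -5

A tropical monomial a ⊗ x^⊗i evaluates to a + i · x. Evaluating each term at x = -3:
  Term 0 contributes 9 + 0 · -3 = 9
  Term 1 contributes -1 + 1 · -3 = -4
  Term 2 contributes 1 + 2 · -3 = -5
p(-3) = ⊕ of these = min[9, -4, -5] = -5.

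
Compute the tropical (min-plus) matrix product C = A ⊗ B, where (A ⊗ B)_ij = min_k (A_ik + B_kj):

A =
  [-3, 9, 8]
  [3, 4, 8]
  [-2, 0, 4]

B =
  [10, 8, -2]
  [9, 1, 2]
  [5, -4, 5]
A ⊗ B =
  [7, 4, -5]
  [13, 4, 1]
  [8, 0, -4]

Apply the min-plus product entry-by-entry:
  C[0][0] = min over k of (A[0][0] + B[0][0] = -3 + 10 = 7, A[0][1] + B[1][0] = 9 + 9 = 18, A[0][2] + B[2][0] = 8 + 5 = 13) = 7 (attained at k = 0)
  C[0][1] = min over k of (A[0][0] + B[0][1] = -3 + 8 = 5, A[0][1] + B[1][1] = 9 + 1 = 10, A[0][2] + B[2][1] = 8 + -4 = 4) = 4 (attained at k = 2)
  C[0][2] = min over k of (A[0][0] + B[0][2] = -3 + -2 = -5, A[0][1] + B[1][2] = 9 + 2 = 11, A[0][2] + B[2][2] = 8 + 5 = 13) = -5 (attained at k = 0)
  C[1][0] = min over k of (A[1][0] + B[0][0] = 3 + 10 = 13, A[1][1] + B[1][0] = 4 + 9 = 13, A[1][2] + B[2][0] = 8 + 5 = 13) = 13 (attained at k = 0)
  C[1][1] = min over k of (A[1][0] + B[0][1] = 3 + 8 = 11, A[1][1] + B[1][1] = 4 + 1 = 5, A[1][2] + B[2][1] = 8 + -4 = 4) = 4 (attained at k = 2)
  C[1][2] = min over k of (A[1][0] + B[0][2] = 3 + -2 = 1, A[1][1] + B[1][2] = 4 + 2 = 6, A[1][2] + B[2][2] = 8 + 5 = 13) = 1 (attained at k = 0)
  C[2][0] = min over k of (A[2][0] + B[0][0] = -2 + 10 = 8, A[2][1] + B[1][0] = 0 + 9 = 9, A[2][2] + B[2][0] = 4 + 5 = 9) = 8 (attained at k = 0)
  C[2][1] = min over k of (A[2][0] + B[0][1] = -2 + 8 = 6, A[2][1] + B[1][1] = 0 + 1 = 1, A[2][2] + B[2][1] = 4 + -4 = 0) = 0 (attained at k = 2)
  C[2][2] = min over k of (A[2][0] + B[0][2] = -2 + -2 = -4, A[2][1] + B[1][2] = 0 + 2 = 2, A[2][2] + B[2][2] = 4 + 5 = 9) = -4 (attained at k = 0)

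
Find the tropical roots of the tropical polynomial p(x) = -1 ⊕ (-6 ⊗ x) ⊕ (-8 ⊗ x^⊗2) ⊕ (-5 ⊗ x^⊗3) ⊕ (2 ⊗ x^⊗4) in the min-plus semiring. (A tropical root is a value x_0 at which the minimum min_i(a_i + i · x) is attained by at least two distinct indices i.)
Roots: {-7, -3, 2, 5}

Each tropical root is a break point of the lower envelope of the lines y = a_i + i · x (there are 5 lines, with slopes 0, 1, ..., 4). Only the lines that attain the minimum somewhere contribute to roots; other lines are dominated. Here the surviving (envelope) indices are i = 4, i = 3, i = 2, i = 1, i = 0.
Intersections between consecutive envelope lines give the roots: for adjacent envelope indices i < j the intersection is x = (a_i − a_j) / (j − i). Reading off the sorted break points: {-7, -3, 2, 5}.
Verification: at each break x_0, at least two indices attain the minimum of min_i(a_i + i · x_0).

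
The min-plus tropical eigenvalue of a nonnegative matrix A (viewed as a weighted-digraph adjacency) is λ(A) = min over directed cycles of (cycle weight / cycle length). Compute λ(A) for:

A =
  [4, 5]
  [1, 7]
λ(A) = 3

Enumerate directed cycles and compute their means (weight / length). Sample:
  cycle 0 → 0: weight = 4, length = 1, mean = 4/1 ≈ 4.000
  cycle 1 → 1: weight = 7, length = 1, mean = 7/1 ≈ 7.000
  cycle 0 → 1 → 0: weight = 6, length = 2, mean = 6/2 ≈ 3.000
  cycle 1 → 0 → 1: weight = 6, length = 2, mean = 6/2 ≈ 3.000
Minimum mean = 3.000, attained e.g. along the cycle 0 → 1 → 0 with weight 6 and length 2. So λ(A) = 6/2 = 3.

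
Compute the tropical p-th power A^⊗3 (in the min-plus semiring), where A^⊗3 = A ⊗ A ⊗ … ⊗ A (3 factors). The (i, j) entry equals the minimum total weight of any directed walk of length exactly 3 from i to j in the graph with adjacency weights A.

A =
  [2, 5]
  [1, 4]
A^⊗3 =
  [6, 9]
  [5, 8]

Each entry (A^⊗3)_ij equals the minimum over all length-3 walks i = v_0 → v_1 → … → v_3 = j of Σ_t A[v_t][v_{t+1}]. For example, for (i, j) = (0, 1) we minimise over 4 possible intermediate vertex sequences; the minimum is 9, attained along the walk 0 → 0 → 0 → 1.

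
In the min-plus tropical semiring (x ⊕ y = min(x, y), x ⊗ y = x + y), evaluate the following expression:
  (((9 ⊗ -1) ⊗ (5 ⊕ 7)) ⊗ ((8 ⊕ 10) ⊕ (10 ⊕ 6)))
(((9 ⊗ -1) ⊗ (5 ⊕ 7)) ⊗ ((8 ⊕ 10) ⊕ (10 ⊕ 6))) = 19

Expand innermost to outermost. Recall ⊕ takes the minimum of its arguments and ⊗ takes their sum. Working out the expression (((9 ⊗ -1) ⊗ (5 ⊕ 7)) ⊗ ((8 ⊕ 10) ⊕ (10 ⊕ 6))) gives 19.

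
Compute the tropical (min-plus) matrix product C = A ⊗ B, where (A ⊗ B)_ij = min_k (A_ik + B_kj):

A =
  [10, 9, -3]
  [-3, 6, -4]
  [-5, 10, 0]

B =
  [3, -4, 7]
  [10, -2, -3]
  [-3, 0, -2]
A ⊗ B =
  [-6, -3, -5]
  [-7, -7, -6]
  [-3, -9, -2]

Apply the min-plus product entry-by-entry:
  C[0][0] = min over k of (A[0][0] + B[0][0] = 10 + 3 = 13, A[0][1] + B[1][0] = 9 + 10 = 19, A[0][2] + B[2][0] = -3 + -3 = -6) = -6 (attained at k = 2)
  C[0][1] = min over k of (A[0][0] + B[0][1] = 10 + -4 = 6, A[0][1] + B[1][1] = 9 + -2 = 7, A[0][2] + B[2][1] = -3 + 0 = -3) = -3 (attained at k = 2)
  C[0][2] = min over k of (A[0][0] + B[0][2] = 10 + 7 = 17, A[0][1] + B[1][2] = 9 + -3 = 6, A[0][2] + B[2][2] = -3 + -2 = -5) = -5 (attained at k = 2)
  C[1][0] = min over k of (A[1][0] + B[0][0] = -3 + 3 = 0, A[1][1] + B[1][0] = 6 + 10 = 16, A[1][2] + B[2][0] = -4 + -3 = -7) = -7 (attained at k = 2)
  C[1][1] = min over k of (A[1][0] + B[0][1] = -3 + -4 = -7, A[1][1] + B[1][1] = 6 + -2 = 4, A[1][2] + B[2][1] = -4 + 0 = -4) = -7 (attained at k = 0)
  C[1][2] = min over k of (A[1][0] + B[0][2] = -3 + 7 = 4, A[1][1] + B[1][2] = 6 + -3 = 3, A[1][2] + B[2][2] = -4 + -2 = -6) = -6 (attained at k = 2)
  C[2][0] = min over k of (A[2][0] + B[0][0] = -5 + 3 = -2, A[2][1] + B[1][0] = 10 + 10 = 20, A[2][2] + B[2][0] = 0 + -3 = -3) = -3 (attained at k = 2)
  C[2][1] = min over k of (A[2][0] + B[0][1] = -5 + -4 = -9, A[2][1] + B[1][1] = 10 + -2 = 8, A[2][2] + B[2][1] = 0 + 0 = 0) = -9 (attained at k = 0)
  C[2][2] = min over k of (A[2][0] + B[0][2] = -5 + 7 = 2, A[2][1] + B[1][2] = 10 + -3 = 7, A[2][2] + B[2][2] = 0 + -2 = -2) = -2 (attained at k = 2)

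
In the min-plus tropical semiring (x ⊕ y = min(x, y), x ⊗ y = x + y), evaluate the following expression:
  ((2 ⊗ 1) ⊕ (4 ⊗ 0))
((2 ⊗ 1) ⊕ (4 ⊗ 0)) = 3

Expand innermost to outermost. Recall ⊕ takes the minimum of its arguments and ⊗ takes their sum. Working out the expression ((2 ⊗ 1) ⊕ (4 ⊗ 0)) gives 3.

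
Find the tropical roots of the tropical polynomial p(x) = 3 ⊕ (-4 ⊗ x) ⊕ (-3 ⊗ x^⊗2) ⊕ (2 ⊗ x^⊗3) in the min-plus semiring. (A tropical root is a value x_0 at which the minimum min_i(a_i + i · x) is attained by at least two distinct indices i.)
Roots: {-5, -1, 7}

Each tropical root is a break point of the lower envelope of the lines y = a_i + i · x (there are 4 lines, with slopes 0, 1, ..., 3). Only the lines that attain the minimum somewhere contribute to roots; other lines are dominated. Here the surviving (envelope) indices are i = 3, i = 2, i = 1, i = 0.
Intersections between consecutive envelope lines give the roots: for adjacent envelope indices i < j the intersection is x = (a_i − a_j) / (j − i). Reading off the sorted break points: {-5, -1, 7}.
Verification: at each break x_0, at least two indices attain the minimum of min_i(a_i + i · x_0).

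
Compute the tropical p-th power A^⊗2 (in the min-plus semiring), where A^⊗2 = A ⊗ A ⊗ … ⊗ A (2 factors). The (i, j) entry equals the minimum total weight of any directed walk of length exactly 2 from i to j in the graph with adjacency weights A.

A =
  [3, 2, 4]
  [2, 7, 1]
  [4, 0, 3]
A^⊗2 =
  [4, 4, 3]
  [5, 1, 4]
  [2, 3, 1]

Each entry (A^⊗2)_ij equals the minimum over all length-2 walks i = v_0 → v_1 → … → v_2 = j of Σ_t A[v_t][v_{t+1}]. For example, for (i, j) = (0, 2) we minimise over 3 possible intermediate vertex sequences; the minimum is 3, attained along the walk 0 → 1 → 2.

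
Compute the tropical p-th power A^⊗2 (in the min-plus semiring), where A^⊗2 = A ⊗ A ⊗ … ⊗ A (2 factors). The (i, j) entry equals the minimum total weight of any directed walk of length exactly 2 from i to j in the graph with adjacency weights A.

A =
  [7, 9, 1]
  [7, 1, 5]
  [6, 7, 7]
A^⊗2 =
  [7, 8, 8]
  [8, 2, 6]
  [13, 8, 7]

Each entry (A^⊗2)_ij equals the minimum over all length-2 walks i = v_0 → v_1 → … → v_2 = j of Σ_t A[v_t][v_{t+1}]. For example, for (i, j) = (0, 2) we minimise over 3 possible intermediate vertex sequences; the minimum is 8, attained along the walk 0 → 0 → 2.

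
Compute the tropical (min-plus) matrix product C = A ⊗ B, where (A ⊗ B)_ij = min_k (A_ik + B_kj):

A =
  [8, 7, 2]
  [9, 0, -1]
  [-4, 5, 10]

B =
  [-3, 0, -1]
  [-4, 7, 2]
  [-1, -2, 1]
A ⊗ B =
  [1, 0, 3]
  [-4, -3, 0]
  [-7, -4, -5]

Apply the min-plus product entry-by-entry:
  C[0][0] = min over k of (A[0][0] + B[0][0] = 8 + -3 = 5, A[0][1] + B[1][0] = 7 + -4 = 3, A[0][2] + B[2][0] = 2 + -1 = 1) = 1 (attained at k = 2)
  C[0][1] = min over k of (A[0][0] + B[0][1] = 8 + 0 = 8, A[0][1] + B[1][1] = 7 + 7 = 14, A[0][2] + B[2][1] = 2 + -2 = 0) = 0 (attained at k = 2)
  C[0][2] = min over k of (A[0][0] + B[0][2] = 8 + -1 = 7, A[0][1] + B[1][2] = 7 + 2 = 9, A[0][2] + B[2][2] = 2 + 1 = 3) = 3 (attained at k = 2)
  C[1][0] = min over k of (A[1][0] + B[0][0] = 9 + -3 = 6, A[1][1] + B[1][0] = 0 + -4 = -4, A[1][2] + B[2][0] = -1 + -1 = -2) = -4 (attained at k = 1)
  C[1][1] = min over k of (A[1][0] + B[0][1] = 9 + 0 = 9, A[1][1] + B[1][1] = 0 + 7 = 7, A[1][2] + B[2][1] = -1 + -2 = -3) = -3 (attained at k = 2)
  C[1][2] = min over k of (A[1][0] + B[0][2] = 9 + -1 = 8, A[1][1] + B[1][2] = 0 + 2 = 2, A[1][2] + B[2][2] = -1 + 1 = 0) = 0 (attained at k = 2)
  C[2][0] = min over k of (A[2][0] + B[0][0] = -4 + -3 = -7, A[2][1] + B[1][0] = 5 + -4 = 1, A[2][2] + B[2][0] = 10 + -1 = 9) = -7 (attained at k = 0)
  C[2][1] = min over k of (A[2][0] + B[0][1] = -4 + 0 = -4, A[2][1] + B[1][1] = 5 + 7 = 12, A[2][2] + B[2][1] = 10 + -2 = 8) = -4 (attained at k = 0)
  C[2][2] = min over k of (A[2][0] + B[0][2] = -4 + -1 = -5, A[2][1] + B[1][2] = 5 + 2 = 7, A[2][2] + B[2][2] = 10 + 1 = 11) = -5 (attained at k = 0)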